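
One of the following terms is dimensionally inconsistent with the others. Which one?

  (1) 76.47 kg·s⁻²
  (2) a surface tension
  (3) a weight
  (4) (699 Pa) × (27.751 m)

Reduce each to base SI dimensions:
  (1) kg·s⁻²
  (2) [surface tension] = kg·s⁻²
  (3) [weight] = kg·m·s⁻²
  (4) [kg·m⁻¹·s⁻²] · [m] = kg·s⁻²
All reduce to kg·s⁻² except (3), which is kg·m·s⁻².

(3)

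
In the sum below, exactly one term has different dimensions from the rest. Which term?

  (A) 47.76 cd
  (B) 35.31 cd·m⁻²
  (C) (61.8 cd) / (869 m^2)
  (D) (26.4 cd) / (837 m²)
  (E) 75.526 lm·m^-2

(A)

Expand each in SI base units:
  (A) cd
  (B) cd·m⁻² = m⁻²·cd
  (C) [cd] / [m²] = m⁻²·cd
  (D) [cd] / [m²] = m⁻²·cd
  (E) lm·m⁻² = cd·m⁻² = m⁻²·cd
All reduce to m⁻²·cd except (A), which is cd.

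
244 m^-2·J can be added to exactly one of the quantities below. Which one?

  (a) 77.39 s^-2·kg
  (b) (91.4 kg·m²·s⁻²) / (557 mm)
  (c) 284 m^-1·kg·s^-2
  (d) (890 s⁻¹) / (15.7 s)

(a)

Reference: J·m⁻² = N·m·m⁻² = kg·s⁻².
Each option:
  (a) kg·s⁻²  ← same
  (b) [kg·m²·s⁻²] / [m] = kg·m·s⁻²
  (c) kg·m⁻¹·s⁻²
  (d) [s⁻¹] / [s] = s⁻²
Only (a) matches kg·s⁻².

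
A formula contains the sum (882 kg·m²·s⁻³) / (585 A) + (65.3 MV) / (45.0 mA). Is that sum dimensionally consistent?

No

Expand each in SI base units:
  (882 kg·m²·s⁻³) / (585 A):  [kg·m²·s⁻³] / [A] = kg·m²·s⁻³·A⁻¹
  (65.3 MV) / (45.0 mA):  [kg·m²·s⁻³·A⁻¹] / [A] = kg·m²·s⁻³·A⁻²
kg·m²·s⁻³·A⁻¹ ≠ kg·m²·s⁻³·A⁻², so they cannot be added.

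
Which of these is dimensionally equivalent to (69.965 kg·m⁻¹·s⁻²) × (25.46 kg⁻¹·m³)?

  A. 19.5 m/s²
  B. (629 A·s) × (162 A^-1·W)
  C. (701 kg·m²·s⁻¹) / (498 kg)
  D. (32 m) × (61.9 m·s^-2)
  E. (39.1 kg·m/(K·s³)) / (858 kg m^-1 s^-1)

Reference: [kg·m⁻¹·s⁻²] · [kg⁻¹·m³] = m²·s⁻².
Each option:
  A. m·s⁻²
  B. [s·A] · [kg·m²·s⁻³·A⁻¹] = kg·m²·s⁻²
  C. [kg·m²·s⁻¹] / [kg] = m²·s⁻¹
  D. [m] · [m·s⁻²] = m²·s⁻²  ← same
  E. [kg·m·s⁻³·K⁻¹] / [kg·m⁻¹·s⁻¹] = m²·s⁻²·K⁻¹
Only D. matches m²·s⁻².

D.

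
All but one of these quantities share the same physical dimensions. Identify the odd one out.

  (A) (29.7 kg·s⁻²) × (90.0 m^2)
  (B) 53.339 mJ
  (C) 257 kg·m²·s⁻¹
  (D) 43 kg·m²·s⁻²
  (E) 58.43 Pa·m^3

(C)

Work out the base dimensions of each:
  (A) [kg·s⁻²] · [m²] = kg·m²·s⁻²
  (B) J = N·m = kg·m²·s⁻²
  (C) kg·m²·s⁻¹
  (D) kg·m²·s⁻²
  (E) Pa·m³ = N·m⁻²·m³ = kg·m²·s⁻²
All reduce to kg·m²·s⁻² except (C), which is kg·m²·s⁻¹.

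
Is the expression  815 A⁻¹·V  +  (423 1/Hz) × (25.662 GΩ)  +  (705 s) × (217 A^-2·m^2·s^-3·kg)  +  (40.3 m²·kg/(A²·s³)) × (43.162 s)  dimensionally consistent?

Reduce each to base SI dimensions:
  815 A⁻¹·V:  V·A⁻¹ = J·C⁻¹·A⁻¹ = kg·m²·s⁻³·A⁻²
  (423 1/Hz) × (25.662 GΩ):  [s] · [kg·m²·s⁻³·A⁻²] = kg·m²·s⁻²·A⁻²
  (705 s) × (217 A^-2·m^2·s^-3·kg):  [s] · [kg·m²·s⁻³·A⁻²] = kg·m²·s⁻²·A⁻²
  (40.3 m²·kg/(A²·s³)) × (43.162 s):  [kg·m²·s⁻³·A⁻²] · [s] = kg·m²·s⁻²·A⁻²
The terms do not share a single dimension (kg·m²·s⁻²·A⁻² vs kg·m²·s⁻³·A⁻²).

No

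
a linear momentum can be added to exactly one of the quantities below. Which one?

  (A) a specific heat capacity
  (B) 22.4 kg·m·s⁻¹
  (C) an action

(B)

Reference: [linear momentum] = kg·m·s⁻¹.
Each option:
  (A) [specific heat capacity] = m²·s⁻²·K⁻¹
  (B) kg·m·s⁻¹  ← same
  (C) [action] = kg·m²·s⁻¹
Only (B) matches kg·m·s⁻¹.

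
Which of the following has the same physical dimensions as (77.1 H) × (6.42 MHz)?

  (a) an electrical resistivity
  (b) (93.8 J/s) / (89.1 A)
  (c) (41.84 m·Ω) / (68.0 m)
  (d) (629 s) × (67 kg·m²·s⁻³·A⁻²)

(c)

Reference: [kg·m²·s⁻²·A⁻²] · [s⁻¹] = kg·m²·s⁻³·A⁻².
Each option:
  (a) [electrical resistivity] = kg·m³·s⁻³·A⁻²
  (b) [kg·m²·s⁻³] / [A] = kg·m²·s⁻³·A⁻¹
  (c) [kg·m³·s⁻³·A⁻²] / [m] = kg·m²·s⁻³·A⁻²  ← same
  (d) [s] · [kg·m²·s⁻³·A⁻²] = kg·m²·s⁻²·A⁻²
Only (c) matches kg·m²·s⁻³·A⁻².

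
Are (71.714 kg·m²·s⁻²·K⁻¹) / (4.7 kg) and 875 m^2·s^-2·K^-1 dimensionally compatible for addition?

Yes

Dimensions:
  (71.714 kg·m²·s⁻²·K⁻¹) / (4.7 kg):  [kg·m²·s⁻²·K⁻¹] / [kg] = m²·s⁻²·K⁻¹
  875 m^2·s^-2·K^-1:  m²·s⁻²·K⁻¹
Both are m²·s⁻²·K⁻¹, so they have the same dimensions and can be added.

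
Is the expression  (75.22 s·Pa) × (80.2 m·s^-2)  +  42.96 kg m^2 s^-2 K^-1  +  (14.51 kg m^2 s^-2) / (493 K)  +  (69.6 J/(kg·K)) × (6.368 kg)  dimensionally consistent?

In SI base units:
  (75.22 s·Pa) × (80.2 m·s^-2):  [kg·m⁻¹·s⁻¹] · [m·s⁻²] = kg·s⁻³
  42.96 kg m^2 s^-2 K^-1:  kg·m²·s⁻²·K⁻¹
  (14.51 kg m^2 s^-2) / (493 K):  [kg·m²·s⁻²] / [K] = kg·m²·s⁻²·K⁻¹
  (69.6 J/(kg·K)) × (6.368 kg):  [m²·s⁻²·K⁻¹] · [kg] = kg·m²·s⁻²·K⁻¹
The terms do not share a single dimension (kg·m²·s⁻²·K⁻¹ vs kg·s⁻³).

No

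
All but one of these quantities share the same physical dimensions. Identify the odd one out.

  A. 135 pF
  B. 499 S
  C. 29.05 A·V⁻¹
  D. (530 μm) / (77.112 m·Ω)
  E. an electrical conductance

In SI base units:
  A. F = C·V⁻¹ = kg⁻¹·m⁻²·s⁴·A²
  B. S = Ω⁻¹ = kg⁻¹·m⁻²·s³·A²
  C. A·V⁻¹ = A·(J·C⁻¹)⁻¹ = kg⁻¹·m⁻²·s³·A²
  D. [m] / [kg·m³·s⁻³·A⁻²] = kg⁻¹·m⁻²·s³·A²
  E. [electrical conductance] = kg⁻¹·m⁻²·s³·A²
All reduce to kg⁻¹·m⁻²·s³·A² except A., which is kg⁻¹·m⁻²·s⁴·A².

A.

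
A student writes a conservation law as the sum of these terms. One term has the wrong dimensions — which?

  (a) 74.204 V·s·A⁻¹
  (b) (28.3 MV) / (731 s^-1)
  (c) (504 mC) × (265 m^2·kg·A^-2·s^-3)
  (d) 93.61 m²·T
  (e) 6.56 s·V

(a)

Work out the base dimensions of each:
  (a) V·s·A⁻¹ = J·C⁻¹·s·A⁻¹ = kg·m²·s⁻²·A⁻²
  (b) [kg·m²·s⁻³·A⁻¹] / [s⁻¹] = kg·m²·s⁻²·A⁻¹
  (c) [s·A] · [kg·m²·s⁻³·A⁻²] = kg·m²·s⁻²·A⁻¹
  (d) T·m² = Wb·m⁻²·m² = kg·m²·s⁻²·A⁻¹
  (e) V·s = J·C⁻¹·s = kg·m²·s⁻²·A⁻¹
All reduce to kg·m²·s⁻²·A⁻¹ except (a), which is kg·m²·s⁻²·A⁻².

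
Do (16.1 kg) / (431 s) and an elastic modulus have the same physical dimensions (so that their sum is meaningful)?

No

In SI base units:
  (16.1 kg) / (431 s):  [kg] / [s] = kg·s⁻¹
  an elastic modulus:  [elastic modulus] = kg·m⁻¹·s⁻²
kg·s⁻¹ ≠ kg·m⁻¹·s⁻², so they cannot be added.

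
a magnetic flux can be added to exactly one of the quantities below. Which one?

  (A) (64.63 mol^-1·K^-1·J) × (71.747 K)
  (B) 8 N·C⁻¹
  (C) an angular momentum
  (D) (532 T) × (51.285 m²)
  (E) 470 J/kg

Reference: [magnetic flux] = kg·m²·s⁻²·A⁻¹.
Each option:
  (A) [kg·m²·s⁻²·K⁻¹·mol⁻¹] · [K] = kg·m²·s⁻²·mol⁻¹
  (B) N·C⁻¹ = kg·m·s⁻²·(s·A)⁻¹ = kg·m·s⁻³·A⁻¹
  (C) [angular momentum] = kg·m²·s⁻¹
  (D) [kg·s⁻²·A⁻¹] · [m²] = kg·m²·s⁻²·A⁻¹  ← same
  (E) J·kg⁻¹ = N·m·kg⁻¹ = m²·s⁻²
Only (D) matches kg·m²·s⁻²·A⁻¹.

(D)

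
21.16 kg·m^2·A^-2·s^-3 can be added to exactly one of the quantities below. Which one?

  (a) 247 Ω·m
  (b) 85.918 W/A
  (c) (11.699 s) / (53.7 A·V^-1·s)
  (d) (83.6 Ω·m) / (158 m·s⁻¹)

(c)

Reference: kg·m²·s⁻³·A⁻².
Each option:
  (a) Ω·m = V·A⁻¹·m = kg·m³·s⁻³·A⁻²
  (b) W·A⁻¹ = J·s⁻¹·A⁻¹ = kg·m²·s⁻³·A⁻¹
  (c) [s] / [kg⁻¹·m⁻²·s⁴·A²] = kg·m²·s⁻³·A⁻²  ← same
  (d) [kg·m³·s⁻³·A⁻²] / [m·s⁻¹] = kg·m²·s⁻²·A⁻²
Only (c) matches kg·m²·s⁻³·A⁻².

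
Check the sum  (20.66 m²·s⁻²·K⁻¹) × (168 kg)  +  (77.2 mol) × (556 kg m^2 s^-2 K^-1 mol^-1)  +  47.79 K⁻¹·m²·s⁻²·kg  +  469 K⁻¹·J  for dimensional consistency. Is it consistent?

Dimensions:
  (20.66 m²·s⁻²·K⁻¹) × (168 kg):  [m²·s⁻²·K⁻¹] · [kg] = kg·m²·s⁻²·K⁻¹
  (77.2 mol) × (556 kg m^2 s^-2 K^-1 mol^-1):  [mol] · [kg·m²·s⁻²·K⁻¹·mol⁻¹] = kg·m²·s⁻²·K⁻¹
  47.79 K⁻¹·m²·s⁻²·kg:  kg·m²·s⁻²·K⁻¹
  469 K⁻¹·J:  J·K⁻¹ = N·m·K⁻¹ = kg·m²·s⁻²·K⁻¹
Every term reduces to kg·m²·s⁻²·K⁻¹.

Yes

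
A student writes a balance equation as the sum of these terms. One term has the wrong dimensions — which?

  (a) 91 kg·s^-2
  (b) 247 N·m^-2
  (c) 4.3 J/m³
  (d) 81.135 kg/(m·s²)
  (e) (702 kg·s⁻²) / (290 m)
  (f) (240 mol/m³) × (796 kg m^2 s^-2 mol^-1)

(a)

Expand each in SI base units:
  (a) kg·s⁻²
  (b) N·m⁻² = kg·m·s⁻²·m⁻² = kg·m⁻¹·s⁻²
  (c) J·m⁻³ = N·m·m⁻³ = kg·m⁻¹·s⁻²
  (d) kg·m⁻¹·s⁻²
  (e) [kg·s⁻²] / [m] = kg·m⁻¹·s⁻²
  (f) [m⁻³·mol] · [kg·m²·s⁻²·mol⁻¹] = kg·m⁻¹·s⁻²
All reduce to kg·m⁻¹·s⁻² except (a), which is kg·s⁻².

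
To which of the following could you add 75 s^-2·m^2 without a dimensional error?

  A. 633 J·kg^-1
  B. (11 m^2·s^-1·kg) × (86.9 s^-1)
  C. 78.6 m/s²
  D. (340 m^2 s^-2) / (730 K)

Reference: m²·s⁻².
Each option:
  A. J·kg⁻¹ = N·m·kg⁻¹ = m²·s⁻²  ← same
  B. [kg·m²·s⁻¹] · [s⁻¹] = kg·m²·s⁻²
  C. m·s⁻²
  D. [m²·s⁻²] / [K] = m²·s⁻²·K⁻¹
Only A. matches m²·s⁻².

A.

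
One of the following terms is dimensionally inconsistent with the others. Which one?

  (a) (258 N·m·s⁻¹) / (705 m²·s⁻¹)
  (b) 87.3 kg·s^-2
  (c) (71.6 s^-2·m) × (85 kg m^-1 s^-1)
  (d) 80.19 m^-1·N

In SI base units:
  (a) [kg·m²·s⁻³] / [m²·s⁻¹] = kg·s⁻²
  (b) kg·s⁻²
  (c) [m·s⁻²] · [kg·m⁻¹·s⁻¹] = kg·s⁻³
  (d) N·m⁻¹ = kg·m·s⁻²·m⁻¹ = kg·s⁻²
All reduce to kg·s⁻² except (c), which is kg·s⁻³.

(c)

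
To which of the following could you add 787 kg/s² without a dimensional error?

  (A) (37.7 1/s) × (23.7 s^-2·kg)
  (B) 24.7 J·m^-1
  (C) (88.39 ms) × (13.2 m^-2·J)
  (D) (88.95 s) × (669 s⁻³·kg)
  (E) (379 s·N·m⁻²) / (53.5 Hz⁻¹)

Reference: kg·s⁻².
Each option:
  (A) [s⁻¹] · [kg·s⁻²] = kg·s⁻³
  (B) J·m⁻¹ = N·m·m⁻¹ = kg·m·s⁻²
  (C) [s] · [kg·s⁻²] = kg·s⁻¹
  (D) [s] · [kg·s⁻³] = kg·s⁻²  ← same
  (E) [kg·m⁻¹·s⁻¹] / [s] = kg·m⁻¹·s⁻²
Only (D) matches kg·s⁻².

(D)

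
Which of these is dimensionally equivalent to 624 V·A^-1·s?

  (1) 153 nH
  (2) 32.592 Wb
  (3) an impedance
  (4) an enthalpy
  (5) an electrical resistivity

Reference: V·s·A⁻¹ = J·C⁻¹·s·A⁻¹ = kg·m²·s⁻²·A⁻².
Each option:
  (1) H = V·s·A⁻¹ = kg·m²·s⁻²·A⁻²  ← same
  (2) Wb = V·s = kg·m²·s⁻²·A⁻¹
  (3) [impedance] = kg·m²·s⁻³·A⁻²
  (4) [enthalpy] = kg·m²·s⁻²
  (5) [electrical resistivity] = kg·m³·s⁻³·A⁻²
Only (1) matches kg·m²·s⁻²·A⁻².

(1)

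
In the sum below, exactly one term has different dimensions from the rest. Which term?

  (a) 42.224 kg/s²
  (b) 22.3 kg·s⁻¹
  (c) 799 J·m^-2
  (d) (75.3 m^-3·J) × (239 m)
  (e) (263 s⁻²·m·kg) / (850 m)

Reduce each to base SI dimensions:
  (a) kg·s⁻²
  (b) kg·s⁻¹
  (c) J·m⁻² = N·m·m⁻² = kg·s⁻²
  (d) [kg·m⁻¹·s⁻²] · [m] = kg·s⁻²
  (e) [kg·m·s⁻²] / [m] = kg·s⁻²
All reduce to kg·s⁻² except (b), which is kg·s⁻¹.

(b)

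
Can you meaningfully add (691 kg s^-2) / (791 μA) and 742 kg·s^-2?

No

Work out the base dimensions of each:
  (691 kg s^-2) / (791 μA):  [kg·s⁻²] / [A] = kg·s⁻²·A⁻¹
  742 kg·s^-2:  kg·s⁻²
kg·s⁻²·A⁻¹ ≠ kg·s⁻², so they cannot be added.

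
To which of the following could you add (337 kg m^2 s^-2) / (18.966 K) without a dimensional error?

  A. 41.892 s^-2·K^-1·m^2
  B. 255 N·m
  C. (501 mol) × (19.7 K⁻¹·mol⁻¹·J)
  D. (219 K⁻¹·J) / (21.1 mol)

Reference: [kg·m²·s⁻²] / [K] = kg·m²·s⁻²·K⁻¹.
Each option:
  A. m²·s⁻²·K⁻¹
  B. N·m = kg·m·s⁻²·m = kg·m²·s⁻²
  C. [mol] · [kg·m²·s⁻²·K⁻¹·mol⁻¹] = kg·m²·s⁻²·K⁻¹  ← same
  D. [kg·m²·s⁻²·K⁻¹] / [mol] = kg·m²·s⁻²·K⁻¹·mol⁻¹
Only C. matches kg·m²·s⁻²·K⁻¹.

C.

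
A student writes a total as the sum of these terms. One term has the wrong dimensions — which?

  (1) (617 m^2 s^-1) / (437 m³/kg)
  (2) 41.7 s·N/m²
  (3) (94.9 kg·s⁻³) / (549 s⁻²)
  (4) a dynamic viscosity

In SI base units:
  (1) [m²·s⁻¹] / [kg⁻¹·m³] = kg·m⁻¹·s⁻¹
  (2) N·s·m⁻² = kg·m·s⁻²·s·m⁻² = kg·m⁻¹·s⁻¹
  (3) [kg·s⁻³] / [s⁻²] = kg·s⁻¹
  (4) [dynamic viscosity] = kg·m⁻¹·s⁻¹
All reduce to kg·m⁻¹·s⁻¹ except (3), which is kg·s⁻¹.

(3)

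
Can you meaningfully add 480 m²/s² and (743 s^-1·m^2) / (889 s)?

Work out the base dimensions of each:
  480 m²/s²:  m²·s⁻²
  (743 s^-1·m^2) / (889 s):  [m²·s⁻¹] / [s] = m²·s⁻²
Both are m²·s⁻², so they have the same dimensions and can be added.

Yes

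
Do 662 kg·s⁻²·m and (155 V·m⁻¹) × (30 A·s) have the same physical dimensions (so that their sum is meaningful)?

Reduce each to base SI dimensions:
  662 kg·s⁻²·m:  kg·m·s⁻²
  (155 V·m⁻¹) × (30 A·s):  [kg·m·s⁻³·A⁻¹] · [s·A] = kg·m·s⁻²
Both are kg·m·s⁻², so they have the same dimensions and can be added.

Yes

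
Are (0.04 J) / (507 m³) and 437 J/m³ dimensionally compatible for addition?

Yes

Work out the base dimensions of each:
  (0.04 J) / (507 m³):  [kg·m²·s⁻²] / [m³] = kg·m⁻¹·s⁻²
  437 J/m³:  J·m⁻³ = N·m·m⁻³ = kg·m⁻¹·s⁻²
Both are kg·m⁻¹·s⁻², so they have the same dimensions and can be added.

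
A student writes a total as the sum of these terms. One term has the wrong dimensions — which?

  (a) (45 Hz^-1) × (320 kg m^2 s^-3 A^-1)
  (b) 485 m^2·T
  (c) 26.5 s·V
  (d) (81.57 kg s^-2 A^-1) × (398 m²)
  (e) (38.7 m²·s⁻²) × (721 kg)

Work out the base dimensions of each:
  (a) [s] · [kg·m²·s⁻³·A⁻¹] = kg·m²·s⁻²·A⁻¹
  (b) T·m² = Wb·m⁻²·m² = kg·m²·s⁻²·A⁻¹
  (c) V·s = J·C⁻¹·s = kg·m²·s⁻²·A⁻¹
  (d) [kg·s⁻²·A⁻¹] · [m²] = kg·m²·s⁻²·A⁻¹
  (e) [m²·s⁻²] · [kg] = kg·m²·s⁻²
All reduce to kg·m²·s⁻²·A⁻¹ except (e), which is kg·m²·s⁻².

(e)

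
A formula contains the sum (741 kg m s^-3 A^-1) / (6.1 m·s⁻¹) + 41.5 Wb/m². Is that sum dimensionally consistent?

Yes

Dimensions:
  (741 kg m s^-3 A^-1) / (6.1 m·s⁻¹):  [kg·m·s⁻³·A⁻¹] / [m·s⁻¹] = kg·s⁻²·A⁻¹
  41.5 Wb/m²:  Wb·m⁻² = V·s·m⁻² = kg·s⁻²·A⁻¹
Both are kg·s⁻²·A⁻¹, so they have the same dimensions and can be added.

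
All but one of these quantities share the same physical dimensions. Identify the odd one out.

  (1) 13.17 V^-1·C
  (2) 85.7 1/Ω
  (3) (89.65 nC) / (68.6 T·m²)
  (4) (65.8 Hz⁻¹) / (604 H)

Reduce each to base SI dimensions:
  (1) C·V⁻¹ = s·A·(J·C⁻¹)⁻¹ = kg⁻¹·m⁻²·s⁴·A²
  (2) Ω⁻¹ = (V·A⁻¹)⁻¹ = kg⁻¹·m⁻²·s³·A²
  (3) [s·A] / [kg·m²·s⁻²·A⁻¹] = kg⁻¹·m⁻²·s³·A²
  (4) [s] / [kg·m²·s⁻²·A⁻²] = kg⁻¹·m⁻²·s³·A²
All reduce to kg⁻¹·m⁻²·s³·A² except (1), which is kg⁻¹·m⁻²·s⁴·A².

(1)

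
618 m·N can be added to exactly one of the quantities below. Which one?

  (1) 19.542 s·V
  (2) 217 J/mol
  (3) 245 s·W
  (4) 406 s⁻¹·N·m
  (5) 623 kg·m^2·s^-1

Reference: N·m = kg·m·s⁻²·m = kg·m²·s⁻².
Each option:
  (1) V·s = J·C⁻¹·s = kg·m²·s⁻²·A⁻¹
  (2) J·mol⁻¹ = N·m·mol⁻¹ = kg·m²·s⁻²·mol⁻¹
  (3) W·s = J·s⁻¹·s = kg·m²·s⁻²  ← same
  (4) N·m·s⁻¹ = kg·m·s⁻²·m·s⁻¹ = kg·m²·s⁻³
  (5) kg·m²·s⁻¹
Only (3) matches kg·m²·s⁻².

(3)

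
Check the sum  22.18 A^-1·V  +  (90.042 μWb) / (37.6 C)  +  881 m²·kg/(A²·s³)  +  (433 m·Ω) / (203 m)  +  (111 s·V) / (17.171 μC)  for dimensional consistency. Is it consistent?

Reduce each to base SI dimensions:
  22.18 A^-1·V:  V·A⁻¹ = J·C⁻¹·A⁻¹ = kg·m²·s⁻³·A⁻²
  (90.042 μWb) / (37.6 C):  [kg·m²·s⁻²·A⁻¹] / [s·A] = kg·m²·s⁻³·A⁻²
  881 m²·kg/(A²·s³):  kg·m²·s⁻³·A⁻²
  (433 m·Ω) / (203 m):  [kg·m³·s⁻³·A⁻²] / [m] = kg·m²·s⁻³·A⁻²
  (111 s·V) / (17.171 μC):  [kg·m²·s⁻²·A⁻¹] / [s·A] = kg·m²·s⁻³·A⁻²
Every term reduces to kg·m²·s⁻³·A⁻².

Yes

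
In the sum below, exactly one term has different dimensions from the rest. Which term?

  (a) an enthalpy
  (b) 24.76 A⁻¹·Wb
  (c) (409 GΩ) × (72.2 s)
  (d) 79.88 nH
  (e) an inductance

(a)

Work out the base dimensions of each:
  (a) [enthalpy] = kg·m²·s⁻²
  (b) Wb·A⁻¹ = V·s·A⁻¹ = kg·m²·s⁻²·A⁻²
  (c) [kg·m²·s⁻³·A⁻²] · [s] = kg·m²·s⁻²·A⁻²
  (d) H = V·s·A⁻¹ = kg·m²·s⁻²·A⁻²
  (e) [inductance] = kg·m²·s⁻²·A⁻²
All reduce to kg·m²·s⁻²·A⁻² except (a), which is kg·m²·s⁻².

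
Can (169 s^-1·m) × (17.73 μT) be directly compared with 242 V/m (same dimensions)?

Yes

Reduce each to base SI dimensions:
  (169 s^-1·m) × (17.73 μT):  [m·s⁻¹] · [kg·s⁻²·A⁻¹] = kg·m·s⁻³·A⁻¹
  242 V/m:  V·m⁻¹ = J·C⁻¹·m⁻¹ = kg·m·s⁻³·A⁻¹
Both are kg·m·s⁻³·A⁻¹, so they have the same dimensions and can be added.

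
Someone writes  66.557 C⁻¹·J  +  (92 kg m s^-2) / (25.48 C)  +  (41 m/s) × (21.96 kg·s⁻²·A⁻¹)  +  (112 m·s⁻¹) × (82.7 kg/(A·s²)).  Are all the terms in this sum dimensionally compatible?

No

Reduce each to base SI dimensions:
  66.557 C⁻¹·J:  J·C⁻¹ = N·m·(s·A)⁻¹ = kg·m²·s⁻³·A⁻¹
  (92 kg m s^-2) / (25.48 C):  [kg·m·s⁻²] / [s·A] = kg·m·s⁻³·A⁻¹
  (41 m/s) × (21.96 kg·s⁻²·A⁻¹):  [m·s⁻¹] · [kg·s⁻²·A⁻¹] = kg·m·s⁻³·A⁻¹
  (112 m·s⁻¹) × (82.7 kg/(A·s²)):  [m·s⁻¹] · [kg·s⁻²·A⁻¹] = kg·m·s⁻³·A⁻¹
The terms do not share a single dimension (kg·m²·s⁻³·A⁻¹ vs kg·m·s⁻³·A⁻¹).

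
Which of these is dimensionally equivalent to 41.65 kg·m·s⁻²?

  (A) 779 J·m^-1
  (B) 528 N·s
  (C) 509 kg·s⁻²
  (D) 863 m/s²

(A)

Reference: kg·m·s⁻².
Each option:
  (A) J·m⁻¹ = N·m·m⁻¹ = kg·m·s⁻²  ← same
  (B) N·s = kg·m·s⁻²·s = kg·m·s⁻¹
  (C) kg·s⁻²
  (D) m·s⁻²
Only (A) matches kg·m·s⁻².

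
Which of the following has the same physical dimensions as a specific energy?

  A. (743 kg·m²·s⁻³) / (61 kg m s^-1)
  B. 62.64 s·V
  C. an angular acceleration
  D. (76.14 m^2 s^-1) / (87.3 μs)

D.

Reference: [specific energy] = m²·s⁻².
Each option:
  A. [kg·m²·s⁻³] / [kg·m·s⁻¹] = m·s⁻²
  B. V·s = J·C⁻¹·s = kg·m²·s⁻²·A⁻¹
  C. [angular acceleration] = s⁻²
  D. [m²·s⁻¹] / [s] = m²·s⁻²  ← same
Only D. matches m²·s⁻².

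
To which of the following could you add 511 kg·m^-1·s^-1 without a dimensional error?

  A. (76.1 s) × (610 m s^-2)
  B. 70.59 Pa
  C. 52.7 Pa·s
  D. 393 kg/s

C.

Reference: kg·m⁻¹·s⁻¹.
Each option:
  A. [s] · [m·s⁻²] = m·s⁻¹
  B. Pa = N·m⁻² = kg·m⁻¹·s⁻²
  C. Pa·s = N·m⁻²·s = kg·m⁻¹·s⁻¹  ← same
  D. kg·s⁻¹
Only C. matches kg·m⁻¹·s⁻¹.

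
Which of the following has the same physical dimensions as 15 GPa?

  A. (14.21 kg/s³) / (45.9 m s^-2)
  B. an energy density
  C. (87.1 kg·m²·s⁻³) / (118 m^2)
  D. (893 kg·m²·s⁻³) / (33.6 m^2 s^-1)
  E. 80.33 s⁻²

B.

Reference: Pa = N·m⁻² = kg·m⁻¹·s⁻².
Each option:
  A. [kg·s⁻³] / [m·s⁻²] = kg·m⁻¹·s⁻¹
  B. [energy density] = kg·m⁻¹·s⁻²  ← same
  C. [kg·m²·s⁻³] / [m²] = kg·s⁻³
  D. [kg·m²·s⁻³] / [m²·s⁻¹] = kg·s⁻²
  E. s⁻²
Only B. matches kg·m⁻¹·s⁻².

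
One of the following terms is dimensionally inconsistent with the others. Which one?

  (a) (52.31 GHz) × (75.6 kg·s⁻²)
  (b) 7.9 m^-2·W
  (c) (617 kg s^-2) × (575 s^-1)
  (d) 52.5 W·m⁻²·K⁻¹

(d)

Dimensions:
  (a) [s⁻¹] · [kg·s⁻²] = kg·s⁻³
  (b) W·m⁻² = J·s⁻¹·m⁻² = kg·s⁻³
  (c) [kg·s⁻²] · [s⁻¹] = kg·s⁻³
  (d) W·m⁻²·K⁻¹ = J·s⁻¹·m⁻²·K⁻¹ = kg·s⁻³·K⁻¹
All reduce to kg·s⁻³ except (d), which is kg·s⁻³·K⁻¹.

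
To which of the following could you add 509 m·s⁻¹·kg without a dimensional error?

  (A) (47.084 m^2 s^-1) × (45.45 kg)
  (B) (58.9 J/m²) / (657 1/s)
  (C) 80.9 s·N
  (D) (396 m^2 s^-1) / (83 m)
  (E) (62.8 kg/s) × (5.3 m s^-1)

(C)

Reference: kg·m·s⁻¹.
Each option:
  (A) [m²·s⁻¹] · [kg] = kg·m²·s⁻¹
  (B) [kg·s⁻²] / [s⁻¹] = kg·s⁻¹
  (C) N·s = kg·m·s⁻²·s = kg·m·s⁻¹  ← same
  (D) [m²·s⁻¹] / [m] = m·s⁻¹
  (E) [kg·s⁻¹] · [m·s⁻¹] = kg·m·s⁻²
Only (C) matches kg·m·s⁻¹.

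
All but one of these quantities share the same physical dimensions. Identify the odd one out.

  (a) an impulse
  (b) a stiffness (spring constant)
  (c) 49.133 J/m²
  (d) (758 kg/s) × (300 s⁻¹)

(a)

Dimensions:
  (a) [impulse] = kg·m·s⁻¹
  (b) [stiffness (spring constant)] = kg·s⁻²
  (c) J·m⁻² = N·m·m⁻² = kg·s⁻²
  (d) [kg·s⁻¹] · [s⁻¹] = kg·s⁻²
All reduce to kg·s⁻² except (a), which is kg·m·s⁻¹.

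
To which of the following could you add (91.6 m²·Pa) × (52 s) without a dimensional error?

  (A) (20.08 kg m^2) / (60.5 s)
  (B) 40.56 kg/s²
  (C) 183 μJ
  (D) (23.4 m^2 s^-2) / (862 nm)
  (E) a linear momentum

(E)

Reference: [kg·m·s⁻²] · [s] = kg·m·s⁻¹.
Each option:
  (A) [kg·m²] / [s] = kg·m²·s⁻¹
  (B) kg·s⁻²
  (C) J = N·m = kg·m²·s⁻²
  (D) [m²·s⁻²] / [m] = m·s⁻²
  (E) [linear momentum] = kg·m·s⁻¹  ← same
Only (E) matches kg·m·s⁻¹.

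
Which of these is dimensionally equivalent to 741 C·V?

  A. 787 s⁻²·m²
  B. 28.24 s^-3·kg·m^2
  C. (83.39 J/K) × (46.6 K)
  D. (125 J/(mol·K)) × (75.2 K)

C.

Reference: C·V = s·A·J·C⁻¹ = kg·m²·s⁻².
Each option:
  A. m²·s⁻²
  B. kg·m²·s⁻³
  C. [kg·m²·s⁻²·K⁻¹] · [K] = kg·m²·s⁻²  ← same
  D. [kg·m²·s⁻²·K⁻¹·mol⁻¹] · [K] = kg·m²·s⁻²·mol⁻¹
Only C. matches kg·m²·s⁻².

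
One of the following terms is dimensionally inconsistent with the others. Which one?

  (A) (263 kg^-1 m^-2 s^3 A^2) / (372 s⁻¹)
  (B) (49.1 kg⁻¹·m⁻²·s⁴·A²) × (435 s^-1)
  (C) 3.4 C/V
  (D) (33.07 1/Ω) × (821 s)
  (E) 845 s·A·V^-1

Expand each in SI base units:
  (A) [kg⁻¹·m⁻²·s³·A²] / [s⁻¹] = kg⁻¹·m⁻²·s⁴·A²
  (B) [kg⁻¹·m⁻²·s⁴·A²] · [s⁻¹] = kg⁻¹·m⁻²·s³·A²
  (C) C·V⁻¹ = s·A·(J·C⁻¹)⁻¹ = kg⁻¹·m⁻²·s⁴·A²
  (D) [kg⁻¹·m⁻²·s³·A²] · [s] = kg⁻¹·m⁻²·s⁴·A²
  (E) A·s·V⁻¹ = A·s·(J·C⁻¹)⁻¹ = kg⁻¹·m⁻²·s⁴·A²
All reduce to kg⁻¹·m⁻²·s⁴·A² except (B), which is kg⁻¹·m⁻²·s³·A².

(B)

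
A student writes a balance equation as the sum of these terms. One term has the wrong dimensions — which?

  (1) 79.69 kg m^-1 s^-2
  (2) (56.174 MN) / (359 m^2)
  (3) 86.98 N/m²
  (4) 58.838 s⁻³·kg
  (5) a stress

Expand each in SI base units:
  (1) kg·m⁻¹·s⁻²
  (2) [kg·m·s⁻²] / [m²] = kg·m⁻¹·s⁻²
  (3) N·m⁻² = kg·m·s⁻²·m⁻² = kg·m⁻¹·s⁻²
  (4) kg·s⁻³
  (5) [stress] = kg·m⁻¹·s⁻²
All reduce to kg·m⁻¹·s⁻² except (4), which is kg·s⁻³.

(4)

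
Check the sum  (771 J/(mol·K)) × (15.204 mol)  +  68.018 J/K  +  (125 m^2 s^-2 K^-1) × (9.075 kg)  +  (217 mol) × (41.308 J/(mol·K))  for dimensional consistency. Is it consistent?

Yes

Expand each in SI base units:
  (771 J/(mol·K)) × (15.204 mol):  [kg·m²·s⁻²·K⁻¹·mol⁻¹] · [mol] = kg·m²·s⁻²·K⁻¹
  68.018 J/K:  J·K⁻¹ = N·m·K⁻¹ = kg·m²·s⁻²·K⁻¹
  (125 m^2 s^-2 K^-1) × (9.075 kg):  [m²·s⁻²·K⁻¹] · [kg] = kg·m²·s⁻²·K⁻¹
  (217 mol) × (41.308 J/(mol·K)):  [mol] · [kg·m²·s⁻²·K⁻¹·mol⁻¹] = kg·m²·s⁻²·K⁻¹
Every term reduces to kg·m²·s⁻²·K⁻¹.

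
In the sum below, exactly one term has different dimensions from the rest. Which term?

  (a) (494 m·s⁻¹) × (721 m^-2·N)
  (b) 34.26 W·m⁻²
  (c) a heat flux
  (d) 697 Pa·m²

(d)

Work out the base dimensions of each:
  (a) [m·s⁻¹] · [kg·m⁻¹·s⁻²] = kg·s⁻³
  (b) W·m⁻² = J·s⁻¹·m⁻² = kg·s⁻³
  (c) [heat flux] = kg·s⁻³
  (d) Pa·m² = N·m⁻²·m² = kg·m·s⁻²
All reduce to kg·s⁻³ except (d), which is kg·m·s⁻².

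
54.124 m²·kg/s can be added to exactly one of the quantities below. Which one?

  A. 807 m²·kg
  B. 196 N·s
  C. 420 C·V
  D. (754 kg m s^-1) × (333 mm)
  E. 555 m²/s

Reference: kg·m²·s⁻¹.
Each option:
  A. kg·m²
  B. N·s = kg·m·s⁻²·s = kg·m·s⁻¹
  C. C·V = s·A·J·C⁻¹ = kg·m²·s⁻²
  D. [kg·m·s⁻¹] · [m] = kg·m²·s⁻¹  ← same
  E. m²·s⁻¹
Only D. matches kg·m²·s⁻¹.

D.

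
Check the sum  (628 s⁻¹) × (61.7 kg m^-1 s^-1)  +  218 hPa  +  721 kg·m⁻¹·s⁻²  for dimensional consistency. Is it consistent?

Yes

In SI base units:
  (628 s⁻¹) × (61.7 kg m^-1 s^-1):  [s⁻¹] · [kg·m⁻¹·s⁻¹] = kg·m⁻¹·s⁻²
  218 hPa:  Pa = N·m⁻² = kg·m⁻¹·s⁻²
  721 kg·m⁻¹·s⁻²:  kg·m⁻¹·s⁻²
Every term reduces to kg·m⁻¹·s⁻².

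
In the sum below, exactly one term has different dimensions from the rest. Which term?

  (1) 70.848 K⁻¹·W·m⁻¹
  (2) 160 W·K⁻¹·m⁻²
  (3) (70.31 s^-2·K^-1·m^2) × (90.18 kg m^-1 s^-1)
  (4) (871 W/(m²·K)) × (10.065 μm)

(2)

In SI base units:
  (1) W·m⁻¹·K⁻¹ = J·s⁻¹·m⁻¹·K⁻¹ = kg·m·s⁻³·K⁻¹
  (2) W·m⁻²·K⁻¹ = J·s⁻¹·m⁻²·K⁻¹ = kg·s⁻³·K⁻¹
  (3) [m²·s⁻²·K⁻¹] · [kg·m⁻¹·s⁻¹] = kg·m·s⁻³·K⁻¹
  (4) [kg·s⁻³·K⁻¹] · [m] = kg·m·s⁻³·K⁻¹
All reduce to kg·m·s⁻³·K⁻¹ except (2), which is kg·s⁻³·K⁻¹.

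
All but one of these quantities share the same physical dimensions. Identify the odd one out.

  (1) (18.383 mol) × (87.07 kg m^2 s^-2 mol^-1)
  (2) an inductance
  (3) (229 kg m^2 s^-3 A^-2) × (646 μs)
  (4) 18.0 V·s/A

Dimensions:
  (1) [mol] · [kg·m²·s⁻²·mol⁻¹] = kg·m²·s⁻²
  (2) [inductance] = kg·m²·s⁻²·A⁻²
  (3) [kg·m²·s⁻³·A⁻²] · [s] = kg·m²·s⁻²·A⁻²
  (4) V·s·A⁻¹ = J·C⁻¹·s·A⁻¹ = kg·m²·s⁻²·A⁻²
All reduce to kg·m²·s⁻²·A⁻² except (1), which is kg·m²·s⁻².

(1)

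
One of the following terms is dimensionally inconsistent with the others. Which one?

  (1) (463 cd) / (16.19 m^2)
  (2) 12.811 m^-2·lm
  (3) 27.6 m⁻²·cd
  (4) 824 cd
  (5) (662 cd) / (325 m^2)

(4)

Work out the base dimensions of each:
  (1) [cd] / [m²] = m⁻²·cd
  (2) lm·m⁻² = cd·m⁻² = m⁻²·cd
  (3) cd·m⁻² = m⁻²·cd
  (4) cd
  (5) [cd] / [m²] = m⁻²·cd
All reduce to m⁻²·cd except (4), which is cd.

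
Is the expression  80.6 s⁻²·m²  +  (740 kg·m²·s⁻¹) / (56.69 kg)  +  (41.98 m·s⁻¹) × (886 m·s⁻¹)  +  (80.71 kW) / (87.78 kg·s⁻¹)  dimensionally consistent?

Reduce each to base SI dimensions:
  80.6 s⁻²·m²:  m²·s⁻²
  (740 kg·m²·s⁻¹) / (56.69 kg):  [kg·m²·s⁻¹] / [kg] = m²·s⁻¹
  (41.98 m·s⁻¹) × (886 m·s⁻¹):  [m·s⁻¹] · [m·s⁻¹] = m²·s⁻²
  (80.71 kW) / (87.78 kg·s⁻¹):  [kg·m²·s⁻³] / [kg·s⁻¹] = m²·s⁻²
The terms do not share a single dimension (m²·s⁻² vs m²·s⁻¹).

No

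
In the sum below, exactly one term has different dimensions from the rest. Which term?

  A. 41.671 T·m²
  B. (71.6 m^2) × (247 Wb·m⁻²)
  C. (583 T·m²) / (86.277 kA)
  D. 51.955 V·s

C.

In SI base units:
  A. T·m² = Wb·m⁻²·m² = kg·m²·s⁻²·A⁻¹
  B. [m²] · [kg·s⁻²·A⁻¹] = kg·m²·s⁻²·A⁻¹
  C. [kg·m²·s⁻²·A⁻¹] / [A] = kg·m²·s⁻²·A⁻²
  D. V·s = J·C⁻¹·s = kg·m²·s⁻²·A⁻¹
All reduce to kg·m²·s⁻²·A⁻¹ except C., which is kg·m²·s⁻²·A⁻².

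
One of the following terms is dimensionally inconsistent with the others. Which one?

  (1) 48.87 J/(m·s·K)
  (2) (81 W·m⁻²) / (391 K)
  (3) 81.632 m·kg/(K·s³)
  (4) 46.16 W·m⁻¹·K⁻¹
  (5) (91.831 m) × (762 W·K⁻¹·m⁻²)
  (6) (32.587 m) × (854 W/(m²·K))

(2)

Dimensions:
  (1) J·s⁻¹·m⁻¹·K⁻¹ = N·m·s⁻¹·m⁻¹·K⁻¹ = kg·m·s⁻³·K⁻¹
  (2) [kg·s⁻³] / [K] = kg·s⁻³·K⁻¹
  (3) kg·m·s⁻³·K⁻¹
  (4) W·m⁻¹·K⁻¹ = J·s⁻¹·m⁻¹·K⁻¹ = kg·m·s⁻³·K⁻¹
  (5) [m] · [kg·s⁻³·K⁻¹] = kg·m·s⁻³·K⁻¹
  (6) [m] · [kg·s⁻³·K⁻¹] = kg·m·s⁻³·K⁻¹
All reduce to kg·m·s⁻³·K⁻¹ except (2), which is kg·s⁻³·K⁻¹.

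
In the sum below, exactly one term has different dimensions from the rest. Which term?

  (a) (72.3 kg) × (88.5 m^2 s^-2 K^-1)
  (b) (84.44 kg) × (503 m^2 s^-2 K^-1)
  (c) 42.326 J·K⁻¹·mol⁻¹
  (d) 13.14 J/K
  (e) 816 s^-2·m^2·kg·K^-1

(c)

In SI base units:
  (a) [kg] · [m²·s⁻²·K⁻¹] = kg·m²·s⁻²·K⁻¹
  (b) [kg] · [m²·s⁻²·K⁻¹] = kg·m²·s⁻²·K⁻¹
  (c) J·mol⁻¹·K⁻¹ = N·m·mol⁻¹·K⁻¹ = kg·m²·s⁻²·K⁻¹·mol⁻¹
  (d) J·K⁻¹ = N·m·K⁻¹ = kg·m²·s⁻²·K⁻¹
  (e) kg·m²·s⁻²·K⁻¹
All reduce to kg·m²·s⁻²·K⁻¹ except (c), which is kg·m²·s⁻²·K⁻¹·mol⁻¹.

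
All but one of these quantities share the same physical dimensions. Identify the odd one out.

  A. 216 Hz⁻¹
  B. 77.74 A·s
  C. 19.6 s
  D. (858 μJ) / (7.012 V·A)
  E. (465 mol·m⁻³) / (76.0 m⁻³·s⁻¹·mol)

B.

Work out the base dimensions of each:
  A. Hz⁻¹ = (s⁻¹)⁻¹ = s
  B. A·s = s·A
  C. s
  D. [kg·m²·s⁻²] / [kg·m²·s⁻³] = s
  E. [m⁻³·mol] / [m⁻³·s⁻¹·mol] = s
All reduce to s except B., which is s·A.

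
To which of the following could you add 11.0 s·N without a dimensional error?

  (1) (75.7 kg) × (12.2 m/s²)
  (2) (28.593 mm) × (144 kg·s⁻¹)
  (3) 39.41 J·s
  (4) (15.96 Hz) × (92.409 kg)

Reference: N·s = kg·m·s⁻²·s = kg·m·s⁻¹.
Each option:
  (1) [kg] · [m·s⁻²] = kg·m·s⁻²
  (2) [m] · [kg·s⁻¹] = kg·m·s⁻¹  ← same
  (3) J·s = N·m·s = kg·m²·s⁻¹
  (4) [s⁻¹] · [kg] = kg·s⁻¹
Only (2) matches kg·m·s⁻¹.

(2)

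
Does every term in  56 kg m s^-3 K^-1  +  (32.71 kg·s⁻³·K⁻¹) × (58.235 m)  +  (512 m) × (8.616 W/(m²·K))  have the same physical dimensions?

Work out the base dimensions of each:
  56 kg m s^-3 K^-1:  kg·m·s⁻³·K⁻¹
  (32.71 kg·s⁻³·K⁻¹) × (58.235 m):  [kg·s⁻³·K⁻¹] · [m] = kg·m·s⁻³·K⁻¹
  (512 m) × (8.616 W/(m²·K)):  [m] · [kg·s⁻³·K⁻¹] = kg·m·s⁻³·K⁻¹
Every term reduces to kg·m·s⁻³·K⁻¹.

Yes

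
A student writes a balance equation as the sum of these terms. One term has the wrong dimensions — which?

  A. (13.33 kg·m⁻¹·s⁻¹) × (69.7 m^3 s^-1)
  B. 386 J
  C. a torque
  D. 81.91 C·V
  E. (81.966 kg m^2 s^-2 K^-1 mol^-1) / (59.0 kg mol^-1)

Dimensions:
  A. [kg·m⁻¹·s⁻¹] · [m³·s⁻¹] = kg·m²·s⁻²
  B. J = N·m = kg·m²·s⁻²
  C. [torque] = kg·m²·s⁻²
  D. C·V = s·A·J·C⁻¹ = kg·m²·s⁻²
  E. [kg·m²·s⁻²·K⁻¹·mol⁻¹] / [kg·mol⁻¹] = m²·s⁻²·K⁻¹
All reduce to kg·m²·s⁻² except E., which is m²·s⁻²·K⁻¹.

E.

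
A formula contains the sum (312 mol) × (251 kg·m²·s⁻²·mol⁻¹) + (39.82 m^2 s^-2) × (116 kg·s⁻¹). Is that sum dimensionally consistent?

Reduce each to base SI dimensions:
  (312 mol) × (251 kg·m²·s⁻²·mol⁻¹):  [mol] · [kg·m²·s⁻²·mol⁻¹] = kg·m²·s⁻²
  (39.82 m^2 s^-2) × (116 kg·s⁻¹):  [m²·s⁻²] · [kg·s⁻¹] = kg·m²·s⁻³
kg·m²·s⁻² ≠ kg·m²·s⁻³, so they cannot be added.

No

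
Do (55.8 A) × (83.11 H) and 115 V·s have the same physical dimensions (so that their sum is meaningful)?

Yes

Reduce each to base SI dimensions:
  (55.8 A) × (83.11 H):  [A] · [kg·m²·s⁻²·A⁻²] = kg·m²·s⁻²·A⁻¹
  115 V·s:  V·s = J·C⁻¹·s = kg·m²·s⁻²·A⁻¹
Both are kg·m²·s⁻²·A⁻¹, so they have the same dimensions and can be added.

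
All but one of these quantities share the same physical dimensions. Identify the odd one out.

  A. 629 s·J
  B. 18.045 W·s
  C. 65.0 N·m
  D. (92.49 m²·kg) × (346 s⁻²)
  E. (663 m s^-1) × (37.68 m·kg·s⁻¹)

Reduce each to base SI dimensions:
  A. J·s = N·m·s = kg·m²·s⁻¹
  B. W·s = J·s⁻¹·s = kg·m²·s⁻²
  C. N·m = kg·m·s⁻²·m = kg·m²·s⁻²
  D. [kg·m²] · [s⁻²] = kg·m²·s⁻²
  E. [m·s⁻¹] · [kg·m·s⁻¹] = kg·m²·s⁻²
All reduce to kg·m²·s⁻² except A., which is kg·m²·s⁻¹.

A.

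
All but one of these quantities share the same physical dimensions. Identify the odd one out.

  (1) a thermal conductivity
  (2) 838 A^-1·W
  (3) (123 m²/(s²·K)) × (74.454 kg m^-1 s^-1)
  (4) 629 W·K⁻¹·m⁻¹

(2)

Work out the base dimensions of each:
  (1) [thermal conductivity] = kg·m·s⁻³·K⁻¹
  (2) W·A⁻¹ = J·s⁻¹·A⁻¹ = kg·m²·s⁻³·A⁻¹
  (3) [m²·s⁻²·K⁻¹] · [kg·m⁻¹·s⁻¹] = kg·m·s⁻³·K⁻¹
  (4) W·m⁻¹·K⁻¹ = J·s⁻¹·m⁻¹·K⁻¹ = kg·m·s⁻³·K⁻¹
All reduce to kg·m·s⁻³·K⁻¹ except (2), which is kg·m²·s⁻³·A⁻¹.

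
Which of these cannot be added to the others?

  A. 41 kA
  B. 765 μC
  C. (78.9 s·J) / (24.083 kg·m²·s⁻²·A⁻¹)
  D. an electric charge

Dimensions:
  A. A
  B. C = s·A
  C. [kg·m²·s⁻¹] / [kg·m²·s⁻²·A⁻¹] = s·A
  D. [electric charge] = s·A
All reduce to s·A except A., which is A.

A.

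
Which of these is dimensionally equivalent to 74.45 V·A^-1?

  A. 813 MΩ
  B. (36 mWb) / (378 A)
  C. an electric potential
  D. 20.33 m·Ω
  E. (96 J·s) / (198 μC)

Reference: V·A⁻¹ = J·C⁻¹·A⁻¹ = kg·m²·s⁻³·A⁻².
Each option:
  A. Ω = V·A⁻¹ = kg·m²·s⁻³·A⁻²  ← same
  B. [kg·m²·s⁻²·A⁻¹] / [A] = kg·m²·s⁻²·A⁻²
  C. [electric potential] = kg·m²·s⁻³·A⁻¹
  D. Ω·m = V·A⁻¹·m = kg·m³·s⁻³·A⁻²
  E. [kg·m²·s⁻¹] / [s·A] = kg·m²·s⁻²·A⁻¹
Only A. matches kg·m²·s⁻³·A⁻².

A.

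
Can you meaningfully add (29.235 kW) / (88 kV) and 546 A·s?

Reduce each to base SI dimensions:
  (29.235 kW) / (88 kV):  [kg·m²·s⁻³] / [kg·m²·s⁻³·A⁻¹] = A
  546 A·s:  A·s = s·A
A ≠ s·A, so they cannot be added.

No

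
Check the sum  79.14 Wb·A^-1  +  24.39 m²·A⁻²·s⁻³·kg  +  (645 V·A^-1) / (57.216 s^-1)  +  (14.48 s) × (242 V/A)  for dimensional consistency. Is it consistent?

No

Expand each in SI base units:
  79.14 Wb·A^-1:  Wb·A⁻¹ = V·s·A⁻¹ = kg·m²·s⁻²·A⁻²
  24.39 m²·A⁻²·s⁻³·kg:  kg·m²·s⁻³·A⁻²
  (645 V·A^-1) / (57.216 s^-1):  [kg·m²·s⁻³·A⁻²] / [s⁻¹] = kg·m²·s⁻²·A⁻²
  (14.48 s) × (242 V/A):  [s] · [kg·m²·s⁻³·A⁻²] = kg·m²·s⁻²·A⁻²
The terms do not share a single dimension (kg·m²·s⁻²·A⁻² vs kg·m²·s⁻³·A⁻²).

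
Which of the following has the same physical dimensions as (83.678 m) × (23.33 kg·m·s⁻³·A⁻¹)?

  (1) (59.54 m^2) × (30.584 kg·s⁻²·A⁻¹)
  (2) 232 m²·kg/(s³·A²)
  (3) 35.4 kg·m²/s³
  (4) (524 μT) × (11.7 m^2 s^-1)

Reference: [m] · [kg·m·s⁻³·A⁻¹] = kg·m²·s⁻³·A⁻¹.
Each option:
  (1) [m²] · [kg·s⁻²·A⁻¹] = kg·m²·s⁻²·A⁻¹
  (2) kg·m²·s⁻³·A⁻²
  (3) kg·m²·s⁻³
  (4) [kg·s⁻²·A⁻¹] · [m²·s⁻¹] = kg·m²·s⁻³·A⁻¹  ← same
Only (4) matches kg·m²·s⁻³·A⁻¹.

(4)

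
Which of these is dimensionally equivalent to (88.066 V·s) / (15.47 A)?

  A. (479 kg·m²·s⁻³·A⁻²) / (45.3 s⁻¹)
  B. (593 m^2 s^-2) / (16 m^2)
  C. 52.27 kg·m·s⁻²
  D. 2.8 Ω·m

Reference: [kg·m²·s⁻²·A⁻¹] / [A] = kg·m²·s⁻²·A⁻².
Each option:
  A. [kg·m²·s⁻³·A⁻²] / [s⁻¹] = kg·m²·s⁻²·A⁻²  ← same
  B. [m²·s⁻²] / [m²] = s⁻²
  C. kg·m·s⁻²
  D. Ω·m = V·A⁻¹·m = kg·m³·s⁻³·A⁻²
Only A. matches kg·m²·s⁻²·A⁻².

A.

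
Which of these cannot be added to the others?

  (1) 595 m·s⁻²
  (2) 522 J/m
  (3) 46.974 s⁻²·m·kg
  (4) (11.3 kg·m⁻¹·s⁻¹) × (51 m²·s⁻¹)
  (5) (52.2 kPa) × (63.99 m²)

Dimensions:
  (1) m·s⁻²
  (2) J·m⁻¹ = N·m·m⁻¹ = kg·m·s⁻²
  (3) kg·m·s⁻²
  (4) [kg·m⁻¹·s⁻¹] · [m²·s⁻¹] = kg·m·s⁻²
  (5) [kg·m⁻¹·s⁻²] · [m²] = kg·m·s⁻²
All reduce to kg·m·s⁻² except (1), which is m·s⁻².

(1)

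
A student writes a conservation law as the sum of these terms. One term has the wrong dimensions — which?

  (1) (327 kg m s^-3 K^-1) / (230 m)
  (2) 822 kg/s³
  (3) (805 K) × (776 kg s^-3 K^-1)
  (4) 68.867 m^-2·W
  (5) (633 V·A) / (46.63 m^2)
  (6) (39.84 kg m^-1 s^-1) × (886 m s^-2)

Expand each in SI base units:
  (1) [kg·m·s⁻³·K⁻¹] / [m] = kg·s⁻³·K⁻¹
  (2) kg·s⁻³
  (3) [K] · [kg·s⁻³·K⁻¹] = kg·s⁻³
  (4) W·m⁻² = J·s⁻¹·m⁻² = kg·s⁻³
  (5) [kg·m²·s⁻³] / [m²] = kg·s⁻³
  (6) [kg·m⁻¹·s⁻¹] · [m·s⁻²] = kg·s⁻³
All reduce to kg·s⁻³ except (1), which is kg·s⁻³·K⁻¹.

(1)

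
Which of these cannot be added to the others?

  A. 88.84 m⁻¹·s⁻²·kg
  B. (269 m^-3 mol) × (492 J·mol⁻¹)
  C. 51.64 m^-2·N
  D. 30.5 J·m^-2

Dimensions:
  A. kg·m⁻¹·s⁻²
  B. [m⁻³·mol] · [kg·m²·s⁻²·mol⁻¹] = kg·m⁻¹·s⁻²
  C. N·m⁻² = kg·m·s⁻²·m⁻² = kg·m⁻¹·s⁻²
  D. J·m⁻² = N·m·m⁻² = kg·s⁻²
All reduce to kg·m⁻¹·s⁻² except D., which is kg·s⁻².

D.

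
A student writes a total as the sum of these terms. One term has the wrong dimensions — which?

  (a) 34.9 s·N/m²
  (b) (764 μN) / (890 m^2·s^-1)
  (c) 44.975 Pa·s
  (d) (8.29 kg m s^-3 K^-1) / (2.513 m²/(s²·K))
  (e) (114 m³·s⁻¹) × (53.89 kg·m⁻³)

In SI base units:
  (a) N·s·m⁻² = kg·m·s⁻²·s·m⁻² = kg·m⁻¹·s⁻¹
  (b) [kg·m·s⁻²] / [m²·s⁻¹] = kg·m⁻¹·s⁻¹
  (c) Pa·s = N·m⁻²·s = kg·m⁻¹·s⁻¹
  (d) [kg·m·s⁻³·K⁻¹] / [m²·s⁻²·K⁻¹] = kg·m⁻¹·s⁻¹
  (e) [m³·s⁻¹] · [kg·m⁻³] = kg·s⁻¹
All reduce to kg·m⁻¹·s⁻¹ except (e), which is kg·s⁻¹.

(e)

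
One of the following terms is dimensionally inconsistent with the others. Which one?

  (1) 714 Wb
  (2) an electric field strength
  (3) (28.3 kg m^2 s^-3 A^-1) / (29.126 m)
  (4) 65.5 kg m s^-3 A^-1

(1)

Dimensions:
  (1) Wb = V·s = kg·m²·s⁻²·A⁻¹
  (2) [electric field strength] = kg·m·s⁻³·A⁻¹
  (3) [kg·m²·s⁻³·A⁻¹] / [m] = kg·m·s⁻³·A⁻¹
  (4) kg·m·s⁻³·A⁻¹
All reduce to kg·m·s⁻³·A⁻¹ except (1), which is kg·m²·s⁻²·A⁻¹.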